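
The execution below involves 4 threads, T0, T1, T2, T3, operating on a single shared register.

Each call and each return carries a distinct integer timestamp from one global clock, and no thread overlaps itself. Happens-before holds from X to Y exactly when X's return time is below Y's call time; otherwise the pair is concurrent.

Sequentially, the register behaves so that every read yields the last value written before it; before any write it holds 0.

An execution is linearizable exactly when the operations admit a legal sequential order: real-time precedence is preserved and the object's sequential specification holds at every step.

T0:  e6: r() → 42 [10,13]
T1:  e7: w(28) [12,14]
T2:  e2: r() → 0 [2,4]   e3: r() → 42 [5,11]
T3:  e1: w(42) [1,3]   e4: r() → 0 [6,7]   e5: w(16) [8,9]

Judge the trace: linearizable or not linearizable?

not linearizable

the violation lands at event 7, e4's response at time 7: events 1..6 linearize, events 1..7 do not
real-time-consistent orders of the 3 completed operations: 2 — all fail the register replay
include/drop combinations of the 1 pending operation (e3) were all tried; none helps
e.g. e1, e2, e4 (pending dropped): illegal at step 2, since e2 r() → 0 cannot apply there
e.g. e2, e1, e4 (pending dropped): illegal at step 3, since e4 r() → 0 cannot apply there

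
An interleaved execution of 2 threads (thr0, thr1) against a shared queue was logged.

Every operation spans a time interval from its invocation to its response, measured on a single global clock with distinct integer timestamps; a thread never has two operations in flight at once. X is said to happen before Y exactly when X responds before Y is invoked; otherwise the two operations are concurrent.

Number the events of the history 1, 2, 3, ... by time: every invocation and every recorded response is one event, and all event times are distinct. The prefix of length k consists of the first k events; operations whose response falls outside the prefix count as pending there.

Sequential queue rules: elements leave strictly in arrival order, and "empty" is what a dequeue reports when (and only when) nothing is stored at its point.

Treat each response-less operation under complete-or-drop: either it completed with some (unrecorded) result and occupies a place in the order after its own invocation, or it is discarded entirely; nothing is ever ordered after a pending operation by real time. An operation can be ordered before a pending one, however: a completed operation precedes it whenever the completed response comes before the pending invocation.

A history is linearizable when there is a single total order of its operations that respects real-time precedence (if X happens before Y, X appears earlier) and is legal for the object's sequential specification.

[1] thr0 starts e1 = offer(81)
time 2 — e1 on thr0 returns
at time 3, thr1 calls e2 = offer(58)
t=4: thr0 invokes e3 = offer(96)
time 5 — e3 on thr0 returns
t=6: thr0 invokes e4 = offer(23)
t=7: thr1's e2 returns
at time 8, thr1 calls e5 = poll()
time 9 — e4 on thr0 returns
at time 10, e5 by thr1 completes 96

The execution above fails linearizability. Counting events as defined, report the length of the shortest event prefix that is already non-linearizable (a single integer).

one valid order for events 1..9 is e1, e2, e3, e4:
1. e1 offer(81), leaving queue <81>
2. e2 offer(58), leaving queue <81,58>
3. e3 offer(96), leaving queue <81,58,96>
4. e4 offer(23), leaving queue <81,58,96,23>
adding event 10 (e5 responds at 10) leaves no legal real-time order
for example e1, e2, e3, e4, e5 fails at step 5: e5 poll() → 96 is not legal there
for example e1, e2, e3, e5, e4 fails at step 4: e5 poll() → 96 is not legal there

10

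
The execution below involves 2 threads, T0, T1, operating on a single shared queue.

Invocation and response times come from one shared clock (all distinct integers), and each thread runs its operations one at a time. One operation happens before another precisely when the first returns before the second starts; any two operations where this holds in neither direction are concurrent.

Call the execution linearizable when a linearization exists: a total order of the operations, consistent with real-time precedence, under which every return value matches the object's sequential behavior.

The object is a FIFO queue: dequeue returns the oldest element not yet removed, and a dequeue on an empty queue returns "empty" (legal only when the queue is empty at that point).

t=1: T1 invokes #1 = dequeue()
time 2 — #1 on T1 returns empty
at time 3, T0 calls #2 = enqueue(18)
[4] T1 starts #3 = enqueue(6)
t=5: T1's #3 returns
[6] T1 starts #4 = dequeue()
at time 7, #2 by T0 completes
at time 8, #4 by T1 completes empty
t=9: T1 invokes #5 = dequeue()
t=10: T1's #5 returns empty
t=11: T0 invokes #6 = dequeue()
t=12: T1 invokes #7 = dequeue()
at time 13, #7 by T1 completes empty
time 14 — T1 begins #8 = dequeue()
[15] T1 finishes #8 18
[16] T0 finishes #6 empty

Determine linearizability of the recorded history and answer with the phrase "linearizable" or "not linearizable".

not linearizable

prefix check: 1..7 passes, 1..8 fails once #4's time-8 response joins
4 completed operations, 3 real-time-consistent orders — every queue replay fails
take #1, #2, #3, #4: step 4 already fails, because #4 dequeue() → empty cannot occur there
take #1, #3, #2, #4: step 4 already fails, because #4 dequeue() → empty cannot occur there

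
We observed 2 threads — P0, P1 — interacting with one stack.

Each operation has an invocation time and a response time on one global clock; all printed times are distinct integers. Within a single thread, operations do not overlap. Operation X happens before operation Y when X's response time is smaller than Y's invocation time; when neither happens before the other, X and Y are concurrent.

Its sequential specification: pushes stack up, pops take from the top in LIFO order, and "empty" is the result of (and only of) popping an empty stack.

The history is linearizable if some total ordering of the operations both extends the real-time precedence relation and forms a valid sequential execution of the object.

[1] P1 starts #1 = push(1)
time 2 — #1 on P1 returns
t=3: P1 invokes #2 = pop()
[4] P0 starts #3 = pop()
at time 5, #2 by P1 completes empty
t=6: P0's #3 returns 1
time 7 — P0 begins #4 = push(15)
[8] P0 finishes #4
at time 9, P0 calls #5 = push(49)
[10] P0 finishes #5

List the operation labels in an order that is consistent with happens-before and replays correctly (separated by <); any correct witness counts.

#1 < #3 < #2 < #4 < #5

after step 1 (#1 push(1)): stack <1>
after step 2 (#3 pop() → 1): stack <>
after step 3 (#2 pop() → empty): stack <>
after step 4 (#4 push(15)): stack <15>
after step 5 (#5 push(49)): stack <15,49>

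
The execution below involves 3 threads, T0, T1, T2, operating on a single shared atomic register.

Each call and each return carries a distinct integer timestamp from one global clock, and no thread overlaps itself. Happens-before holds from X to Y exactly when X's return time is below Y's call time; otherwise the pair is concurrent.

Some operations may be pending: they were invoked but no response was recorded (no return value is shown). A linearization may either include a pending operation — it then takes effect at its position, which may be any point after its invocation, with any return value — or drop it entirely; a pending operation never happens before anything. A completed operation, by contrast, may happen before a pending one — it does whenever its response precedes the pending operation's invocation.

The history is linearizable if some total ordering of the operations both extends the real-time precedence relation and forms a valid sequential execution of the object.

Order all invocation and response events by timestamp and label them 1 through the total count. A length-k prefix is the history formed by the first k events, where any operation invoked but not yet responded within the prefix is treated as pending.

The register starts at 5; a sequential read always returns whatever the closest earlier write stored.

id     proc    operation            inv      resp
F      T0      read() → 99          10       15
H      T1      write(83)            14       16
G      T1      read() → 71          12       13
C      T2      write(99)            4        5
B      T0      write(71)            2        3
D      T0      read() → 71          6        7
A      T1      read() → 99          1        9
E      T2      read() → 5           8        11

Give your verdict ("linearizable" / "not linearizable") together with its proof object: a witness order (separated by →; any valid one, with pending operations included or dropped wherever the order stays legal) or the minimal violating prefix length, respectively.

events 1..6 are fine; event 7 — the response of D at time 7 — makes the prefix non-linearizable
a single order respects real time; the 3 completed atomic register operations fail replay along it
no escape via the 1 pending operation (A): every completion choice fails
e.g. B, C, D (pending dropped): illegal at step 3, since D read() → 71 cannot apply there

not linearizable — minimal violating prefix: 7 events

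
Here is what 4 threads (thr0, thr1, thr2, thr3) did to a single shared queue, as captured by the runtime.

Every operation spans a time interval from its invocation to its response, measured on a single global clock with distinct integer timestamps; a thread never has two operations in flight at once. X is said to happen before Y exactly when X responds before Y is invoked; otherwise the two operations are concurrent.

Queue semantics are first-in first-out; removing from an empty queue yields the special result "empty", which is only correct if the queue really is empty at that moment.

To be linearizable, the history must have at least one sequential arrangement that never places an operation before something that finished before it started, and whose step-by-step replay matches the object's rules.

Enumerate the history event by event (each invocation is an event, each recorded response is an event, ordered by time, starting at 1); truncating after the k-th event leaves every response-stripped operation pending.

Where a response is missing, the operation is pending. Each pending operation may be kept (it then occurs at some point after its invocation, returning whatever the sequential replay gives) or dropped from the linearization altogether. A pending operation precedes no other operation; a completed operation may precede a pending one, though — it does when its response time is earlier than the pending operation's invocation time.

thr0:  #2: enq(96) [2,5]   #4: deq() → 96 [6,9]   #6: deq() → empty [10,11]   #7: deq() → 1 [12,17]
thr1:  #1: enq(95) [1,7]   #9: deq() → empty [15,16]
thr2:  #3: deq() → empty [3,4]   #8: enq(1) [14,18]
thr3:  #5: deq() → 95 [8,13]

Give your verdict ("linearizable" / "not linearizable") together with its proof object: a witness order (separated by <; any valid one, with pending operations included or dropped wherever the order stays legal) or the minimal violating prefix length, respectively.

linearizable — witness: #3 < #1 < #2 < #5 < #4 < #6 < #8 < #7 < #9

after step 1 (#3 deq() → empty): queue <>
after step 2 (#1 enq(95)): queue <95>
after step 3 (#2 enq(96)): queue <95,96>
after step 4 (#5 deq() → 95): queue <96>
after step 5 (#4 deq() → 96): queue <>
after step 6 (#6 deq() → empty): queue <>
after step 7 (#8 enq(1)): queue <1>
after step 8 (#7 deq() → 1): queue <>
after step 9 (#9 deq() → empty): queue <>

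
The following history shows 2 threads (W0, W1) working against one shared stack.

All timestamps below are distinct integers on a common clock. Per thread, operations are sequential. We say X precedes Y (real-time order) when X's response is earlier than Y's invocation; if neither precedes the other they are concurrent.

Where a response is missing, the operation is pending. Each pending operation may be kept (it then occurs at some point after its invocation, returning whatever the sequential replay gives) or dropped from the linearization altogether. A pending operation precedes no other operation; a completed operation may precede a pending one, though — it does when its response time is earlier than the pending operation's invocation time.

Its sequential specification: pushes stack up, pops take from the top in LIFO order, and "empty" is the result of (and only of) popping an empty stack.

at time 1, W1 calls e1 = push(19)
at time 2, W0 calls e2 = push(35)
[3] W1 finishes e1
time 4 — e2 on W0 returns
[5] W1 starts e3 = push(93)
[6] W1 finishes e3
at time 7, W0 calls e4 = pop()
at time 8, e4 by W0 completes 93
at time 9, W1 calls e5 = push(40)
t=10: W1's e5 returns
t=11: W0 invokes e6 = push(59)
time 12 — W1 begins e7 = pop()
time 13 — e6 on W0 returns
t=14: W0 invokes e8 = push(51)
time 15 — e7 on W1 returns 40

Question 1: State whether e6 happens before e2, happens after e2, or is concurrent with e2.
Answer: after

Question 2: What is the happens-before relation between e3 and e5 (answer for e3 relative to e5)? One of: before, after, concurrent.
Answer: before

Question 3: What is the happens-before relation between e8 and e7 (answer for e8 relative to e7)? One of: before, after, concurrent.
Answer: concurrent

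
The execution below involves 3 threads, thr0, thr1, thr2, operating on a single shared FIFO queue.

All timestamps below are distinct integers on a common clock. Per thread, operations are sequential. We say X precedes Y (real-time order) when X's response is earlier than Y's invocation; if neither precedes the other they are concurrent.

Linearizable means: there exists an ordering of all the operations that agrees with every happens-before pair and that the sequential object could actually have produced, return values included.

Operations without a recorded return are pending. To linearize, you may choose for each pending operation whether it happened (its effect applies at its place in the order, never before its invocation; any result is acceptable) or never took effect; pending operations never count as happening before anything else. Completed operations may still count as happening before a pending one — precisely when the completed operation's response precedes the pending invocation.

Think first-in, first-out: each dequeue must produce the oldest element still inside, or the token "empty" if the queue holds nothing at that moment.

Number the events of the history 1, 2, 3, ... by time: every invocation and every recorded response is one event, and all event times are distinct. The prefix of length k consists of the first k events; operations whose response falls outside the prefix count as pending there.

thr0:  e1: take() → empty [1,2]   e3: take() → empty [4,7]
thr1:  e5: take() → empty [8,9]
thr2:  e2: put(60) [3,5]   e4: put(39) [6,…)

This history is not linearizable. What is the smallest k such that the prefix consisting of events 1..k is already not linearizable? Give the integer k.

one valid order for events 1..8 is e1, e3, e2:
1. e1 take() → empty, leaving queue <>
2. e3 take() → empty, leaving queue <>
3. e2 put(60), leaving queue <60>
once event 9 joins (e5's response, time 9), exhaustive search finds no witness
include/drop combinations of the 1 pending operation (e4) were all tried; none helps
one such order, e1, e2, e3, e5 (pending dropped), breaks at step 3 where e3 take() → empty is illegal
one such order, e1, e3, e2, e5 (pending dropped), breaks at step 4 where e5 take() → empty is illegal

9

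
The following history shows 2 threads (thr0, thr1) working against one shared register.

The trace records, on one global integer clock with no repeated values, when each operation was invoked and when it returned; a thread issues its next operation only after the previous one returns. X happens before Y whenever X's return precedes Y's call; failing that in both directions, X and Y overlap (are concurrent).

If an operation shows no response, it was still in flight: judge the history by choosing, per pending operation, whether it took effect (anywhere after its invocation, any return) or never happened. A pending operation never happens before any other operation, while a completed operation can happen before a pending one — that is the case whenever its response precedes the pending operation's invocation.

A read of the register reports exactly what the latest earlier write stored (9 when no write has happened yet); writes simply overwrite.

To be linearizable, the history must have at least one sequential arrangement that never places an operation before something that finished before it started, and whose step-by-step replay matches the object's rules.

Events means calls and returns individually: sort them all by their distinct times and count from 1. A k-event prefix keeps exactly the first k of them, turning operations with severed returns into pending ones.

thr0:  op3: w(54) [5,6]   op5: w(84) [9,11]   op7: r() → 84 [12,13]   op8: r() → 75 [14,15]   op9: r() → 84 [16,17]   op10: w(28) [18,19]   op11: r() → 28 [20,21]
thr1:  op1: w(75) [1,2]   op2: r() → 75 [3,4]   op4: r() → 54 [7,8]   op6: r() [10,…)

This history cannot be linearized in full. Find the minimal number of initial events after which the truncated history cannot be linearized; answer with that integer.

events 1..14 are linearizable, e.g. via op1, op2, op3, op4, op5, op6, op7:
1. op1 w(75), leaving value 75
2. op2 r() → 75, leaving value 75
3. op3 w(54), leaving value 54
4. op4 r() → 54, leaving value 54
5. op5 w(84), leaving value 84
6. op6 r() (pending, included), leaving value 84
7. op7 r() → 84, leaving value 84
include event 15 — op8 responding at 15 — and every candidate order breaks
include/drop combinations of the 1 pending operation (op6) were all tried; none helps
one such order, op1, op2, op3, op4, op5, op7, op8 (pending dropped), breaks at step 7 where op8 r() → 75 is illegal

15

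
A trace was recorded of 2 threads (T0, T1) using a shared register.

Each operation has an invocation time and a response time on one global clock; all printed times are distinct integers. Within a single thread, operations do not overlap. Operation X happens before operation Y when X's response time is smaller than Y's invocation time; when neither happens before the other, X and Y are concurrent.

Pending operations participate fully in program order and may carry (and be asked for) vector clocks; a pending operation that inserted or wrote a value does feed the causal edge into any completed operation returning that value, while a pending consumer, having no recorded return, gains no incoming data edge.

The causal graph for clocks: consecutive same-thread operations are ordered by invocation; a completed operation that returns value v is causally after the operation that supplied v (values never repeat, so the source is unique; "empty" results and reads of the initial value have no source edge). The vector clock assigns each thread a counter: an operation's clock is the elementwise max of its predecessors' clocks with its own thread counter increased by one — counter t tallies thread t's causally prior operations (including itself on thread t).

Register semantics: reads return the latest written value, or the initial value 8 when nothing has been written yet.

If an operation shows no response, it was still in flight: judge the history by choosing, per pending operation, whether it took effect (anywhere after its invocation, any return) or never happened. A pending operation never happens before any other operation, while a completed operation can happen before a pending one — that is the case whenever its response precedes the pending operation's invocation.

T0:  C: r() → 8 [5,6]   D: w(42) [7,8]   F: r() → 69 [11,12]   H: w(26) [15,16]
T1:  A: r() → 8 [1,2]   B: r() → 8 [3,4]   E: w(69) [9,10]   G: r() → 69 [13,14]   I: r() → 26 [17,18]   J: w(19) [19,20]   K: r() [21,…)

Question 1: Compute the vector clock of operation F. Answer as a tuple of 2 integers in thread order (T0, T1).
(3, 3)

VC(A, invoked at 1): no causal predecessors; +1 on T1 → (0, 1)
VC(C, invoked at 5): no causal predecessors; +1 on T0 → (1, 0)
merge at B (invoked 3): VC(A)=(0, 1), own-thread bump on T1 → (0, 2)
merge at D (invoked 7): VC(C)=(1, 0), own-thread bump on T0 → (2, 0)
merge at E (invoked 9): VC(B)=(0, 2), own-thread bump on T1 → (0, 3)
merge at G (invoked 13): VC(E)=(0, 3), own-thread bump on T1 → (0, 4)
merge at F (invoked 11): VC(D)=(2, 0), VC(E)=(0, 3), own-thread bump on T0 → (3, 3)
merge at H (invoked 15): VC(F)=(3, 3), own-thread bump on T0 → (4, 3)
merge at I (invoked 17): VC(G)=(0, 4), VC(H)=(4, 3), own-thread bump on T1 → (4, 5)
merge at J (invoked 19): VC(I)=(4, 5), own-thread bump on T1 → (4, 6)
merge at K (invoked 21): VC(J)=(4, 6), own-thread bump on T1 → (4, 7)
target: VC(F) = (3, 3)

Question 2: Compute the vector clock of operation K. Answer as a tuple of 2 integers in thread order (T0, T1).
(4, 7)

root op A, invoked 1: fresh clock plus T1's own tick → (0, 1)
root op C, invoked 5: fresh clock plus T0's own tick → (1, 0)
B (invocation 3): componentwise max over VC(A)=(0, 1), +1 at T1, giving (0, 2)
D (invocation 7): componentwise max over VC(C)=(1, 0), +1 at T0, giving (2, 0)
E (invocation 9): componentwise max over VC(B)=(0, 2), +1 at T1, giving (0, 3)
G (invocation 13): componentwise max over VC(E)=(0, 3), +1 at T1, giving (0, 4)
F (invocation 11): componentwise max over VC(D)=(2, 0), VC(E)=(0, 3), +1 at T0, giving (3, 3)
H (invocation 15): componentwise max over VC(F)=(3, 3), +1 at T0, giving (4, 3)
I (invocation 17): componentwise max over VC(G)=(0, 4), VC(H)=(4, 3), +1 at T1, giving (4, 5)
J (invocation 19): componentwise max over VC(I)=(4, 5), +1 at T1, giving (4, 6)
K (invocation 21): componentwise max over VC(J)=(4, 6), +1 at T1, giving (4, 7)
target: VC(K) = (4, 7)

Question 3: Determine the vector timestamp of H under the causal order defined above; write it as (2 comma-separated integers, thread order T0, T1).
(4, 3)

invoked at 1, A has no predecessors; its own T1 bump gives (0, 1)
invoked at 5, C has no predecessors; its own T0 bump gives (1, 0)
VC(B, invoked at 3): max of VC(A)=(0, 1), then +1 on thread T1 → (0, 2)
VC(D, invoked at 7): max of VC(C)=(1, 0), then +1 on thread T0 → (2, 0)
VC(E, invoked at 9): max of VC(B)=(0, 2), then +1 on thread T1 → (0, 3)
VC(G, invoked at 13): max of VC(E)=(0, 3), then +1 on thread T1 → (0, 4)
VC(F, invoked at 11): max of VC(D)=(2, 0), VC(E)=(0, 3), then +1 on thread T0 → (3, 3)
VC(H, invoked at 15): max of VC(F)=(3, 3), then +1 on thread T0 → (4, 3)
VC(I, invoked at 17): max of VC(G)=(0, 4), VC(H)=(4, 3), then +1 on thread T1 → (4, 5)
VC(J, invoked at 19): max of VC(I)=(4, 5), then +1 on thread T1 → (4, 6)
VC(K, invoked at 21): max of VC(J)=(4, 6), then +1 on thread T1 → (4, 7)
target: VC(H) = (4, 3)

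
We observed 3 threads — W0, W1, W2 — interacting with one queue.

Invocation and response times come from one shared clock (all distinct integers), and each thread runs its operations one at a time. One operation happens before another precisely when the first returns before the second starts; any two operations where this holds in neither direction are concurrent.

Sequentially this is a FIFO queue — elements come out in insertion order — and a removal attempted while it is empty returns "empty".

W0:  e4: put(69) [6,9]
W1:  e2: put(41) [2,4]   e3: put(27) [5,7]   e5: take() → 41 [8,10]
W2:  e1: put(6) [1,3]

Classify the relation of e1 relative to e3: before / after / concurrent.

before

e1 spans [1,3], e3 spans [5,7]
resp(e1)=3 < inv(e3)=5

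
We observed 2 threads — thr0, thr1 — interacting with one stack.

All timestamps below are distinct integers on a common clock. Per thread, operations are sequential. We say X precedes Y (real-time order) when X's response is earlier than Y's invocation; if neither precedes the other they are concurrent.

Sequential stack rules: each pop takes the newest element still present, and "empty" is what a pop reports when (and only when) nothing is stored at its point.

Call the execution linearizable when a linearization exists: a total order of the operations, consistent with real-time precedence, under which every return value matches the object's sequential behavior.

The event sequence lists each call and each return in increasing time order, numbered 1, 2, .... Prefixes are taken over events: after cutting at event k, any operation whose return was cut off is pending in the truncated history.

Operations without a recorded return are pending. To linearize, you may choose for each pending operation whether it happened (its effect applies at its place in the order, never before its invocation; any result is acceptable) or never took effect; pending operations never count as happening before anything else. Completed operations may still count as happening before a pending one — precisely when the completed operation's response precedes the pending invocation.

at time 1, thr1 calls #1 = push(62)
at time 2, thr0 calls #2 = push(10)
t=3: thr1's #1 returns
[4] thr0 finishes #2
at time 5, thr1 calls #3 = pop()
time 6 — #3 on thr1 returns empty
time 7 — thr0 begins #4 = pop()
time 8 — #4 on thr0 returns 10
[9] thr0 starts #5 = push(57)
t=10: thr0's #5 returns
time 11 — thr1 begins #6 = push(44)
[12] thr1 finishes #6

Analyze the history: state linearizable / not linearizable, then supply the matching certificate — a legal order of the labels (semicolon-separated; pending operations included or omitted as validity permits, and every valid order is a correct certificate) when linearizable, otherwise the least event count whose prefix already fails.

cut after 5 events: linearizable; cut after 6 events (#3 responds, time 6): not linearizable
all 2 real-time-respecting orders fail — 3 completed stack operations, no legal replay
e.g. #1, #2, #3: illegal at step 3, since #3 pop() → empty cannot apply there
e.g. #2, #1, #3: illegal at step 3, since #3 pop() → empty cannot apply there

not linearizable — minimal violating prefix: 6 events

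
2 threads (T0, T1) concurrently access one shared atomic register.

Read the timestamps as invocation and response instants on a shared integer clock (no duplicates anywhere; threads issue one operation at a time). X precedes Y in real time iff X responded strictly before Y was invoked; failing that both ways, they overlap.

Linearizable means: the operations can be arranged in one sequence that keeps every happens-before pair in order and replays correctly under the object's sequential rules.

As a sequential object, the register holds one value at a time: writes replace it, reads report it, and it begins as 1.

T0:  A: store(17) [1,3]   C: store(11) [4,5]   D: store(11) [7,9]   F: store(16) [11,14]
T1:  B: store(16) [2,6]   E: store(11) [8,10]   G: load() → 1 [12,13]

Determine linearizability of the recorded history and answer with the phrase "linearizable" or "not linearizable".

not linearizable

events 1..12 are fine; event 13 — the response of G at time 13 — makes the prefix non-linearizable
6 orders of the 6 completed atomic register ops respect real time; none is legal
no escape via the 1 pending operation (F): every completion choice fails
e.g. A, B, C, D, E, G (pending dropped): illegal at step 6, since G load() → 1 cannot apply there
e.g. A, B, C, E, D, G (pending dropped): illegal at step 6, since G load() → 1 cannot apply there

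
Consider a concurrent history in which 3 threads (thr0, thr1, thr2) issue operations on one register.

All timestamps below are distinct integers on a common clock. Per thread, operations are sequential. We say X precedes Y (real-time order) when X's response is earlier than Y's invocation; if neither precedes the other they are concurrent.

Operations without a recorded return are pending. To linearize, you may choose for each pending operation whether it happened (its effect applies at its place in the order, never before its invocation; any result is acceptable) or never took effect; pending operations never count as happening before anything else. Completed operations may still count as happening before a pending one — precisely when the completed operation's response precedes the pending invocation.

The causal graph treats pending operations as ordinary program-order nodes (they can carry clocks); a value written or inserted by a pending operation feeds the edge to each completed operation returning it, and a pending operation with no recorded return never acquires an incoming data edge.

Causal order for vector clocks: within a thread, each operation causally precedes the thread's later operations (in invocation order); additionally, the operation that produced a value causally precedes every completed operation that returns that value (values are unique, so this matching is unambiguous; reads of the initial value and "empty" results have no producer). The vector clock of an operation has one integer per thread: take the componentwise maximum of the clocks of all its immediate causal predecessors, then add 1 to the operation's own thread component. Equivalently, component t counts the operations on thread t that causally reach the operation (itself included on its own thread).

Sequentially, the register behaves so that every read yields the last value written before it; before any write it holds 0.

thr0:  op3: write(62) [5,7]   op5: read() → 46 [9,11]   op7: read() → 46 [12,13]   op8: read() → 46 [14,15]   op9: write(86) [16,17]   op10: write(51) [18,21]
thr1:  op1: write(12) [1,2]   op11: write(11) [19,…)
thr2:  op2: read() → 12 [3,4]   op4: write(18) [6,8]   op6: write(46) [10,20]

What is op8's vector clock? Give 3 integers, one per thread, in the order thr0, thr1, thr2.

root op op1, invoked 1: fresh clock plus thr1's own tick → (0, 1, 0)
root op op3, invoked 5: fresh clock plus thr0's own tick → (1, 0, 0)
from VC(op1)=(0, 1, 0), op2 (invoked 3) maxes components and bumps thr2 → (0, 1, 1)
from VC(op1)=(0, 1, 0), op11 (invoked 19) maxes components and bumps thr1 → (0, 2, 0)
from VC(op2)=(0, 1, 1), op4 (invoked 6) maxes components and bumps thr2 → (0, 1, 2)
from VC(op4)=(0, 1, 2), op6 (invoked 10) maxes components and bumps thr2 → (0, 1, 3)
from VC(op3)=(1, 0, 0), VC(op6)=(0, 1, 3), op5 (invoked 9) maxes components and bumps thr0 → (2, 1, 3)
from VC(op5)=(2, 1, 3), VC(op6)=(0, 1, 3), op7 (invoked 12) maxes components and bumps thr0 → (3, 1, 3)
from VC(op6)=(0, 1, 3), VC(op7)=(3, 1, 3), op8 (invoked 14) maxes components and bumps thr0 → (4, 1, 3)
from VC(op8)=(4, 1, 3), op9 (invoked 16) maxes components and bumps thr0 → (5, 1, 3)
from VC(op9)=(5, 1, 3), op10 (invoked 18) maxes components and bumps thr0 → (6, 1, 3)
target: VC(op8) = (4, 1, 3)

(4, 1, 3)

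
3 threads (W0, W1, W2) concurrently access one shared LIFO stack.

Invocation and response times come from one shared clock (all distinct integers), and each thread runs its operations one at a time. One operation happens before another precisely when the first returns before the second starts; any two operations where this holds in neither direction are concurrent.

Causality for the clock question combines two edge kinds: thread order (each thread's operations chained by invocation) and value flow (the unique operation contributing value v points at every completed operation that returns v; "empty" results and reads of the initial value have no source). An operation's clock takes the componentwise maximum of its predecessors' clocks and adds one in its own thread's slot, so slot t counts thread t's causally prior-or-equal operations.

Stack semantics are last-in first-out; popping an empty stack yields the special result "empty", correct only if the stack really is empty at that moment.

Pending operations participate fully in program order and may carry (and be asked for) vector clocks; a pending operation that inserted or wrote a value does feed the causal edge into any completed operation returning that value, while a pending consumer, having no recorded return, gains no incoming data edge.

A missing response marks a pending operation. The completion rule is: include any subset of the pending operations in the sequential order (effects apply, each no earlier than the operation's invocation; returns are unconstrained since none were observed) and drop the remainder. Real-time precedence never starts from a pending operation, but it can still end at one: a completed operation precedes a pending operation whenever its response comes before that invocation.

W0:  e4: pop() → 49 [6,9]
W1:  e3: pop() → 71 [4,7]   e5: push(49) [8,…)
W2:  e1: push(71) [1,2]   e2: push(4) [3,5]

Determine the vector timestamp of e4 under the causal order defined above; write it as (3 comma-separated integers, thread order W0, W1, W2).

(1, 2, 1)

e1, invoked 1, has no incoming edges; only W2's bump applies → (0, 0, 1)
merge at e2 (invoked 3): VC(e1)=(0, 0, 1), own-thread bump on W2 → (0, 0, 2)
merge at e3 (invoked 4): VC(e1)=(0, 0, 1), own-thread bump on W1 → (0, 1, 1)
merge at e5 (invoked 8): VC(e3)=(0, 1, 1), own-thread bump on W1 → (0, 2, 1)
merge at e4 (invoked 6): VC(e5)=(0, 2, 1), own-thread bump on W0 → (1, 2, 1)
target: VC(e4) = (1, 2, 1)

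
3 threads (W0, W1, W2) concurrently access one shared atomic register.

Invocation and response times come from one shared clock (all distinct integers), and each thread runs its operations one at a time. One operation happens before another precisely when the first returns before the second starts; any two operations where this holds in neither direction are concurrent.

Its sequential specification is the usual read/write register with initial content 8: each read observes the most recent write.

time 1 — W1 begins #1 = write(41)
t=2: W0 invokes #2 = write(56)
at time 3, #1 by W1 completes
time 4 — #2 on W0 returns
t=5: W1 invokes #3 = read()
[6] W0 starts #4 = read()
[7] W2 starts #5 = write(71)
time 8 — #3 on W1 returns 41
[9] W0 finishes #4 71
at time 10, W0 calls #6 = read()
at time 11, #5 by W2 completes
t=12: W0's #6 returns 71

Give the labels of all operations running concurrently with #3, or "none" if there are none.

overlap test against #3 [5,8]: concurrent iff the interval meets 5..8
#1 [1,3]: before
#2 [2,4]: before
#4 [6,9]: concurrent
#5 [7,11]: concurrent
#6 [10,12]: after

#4, #5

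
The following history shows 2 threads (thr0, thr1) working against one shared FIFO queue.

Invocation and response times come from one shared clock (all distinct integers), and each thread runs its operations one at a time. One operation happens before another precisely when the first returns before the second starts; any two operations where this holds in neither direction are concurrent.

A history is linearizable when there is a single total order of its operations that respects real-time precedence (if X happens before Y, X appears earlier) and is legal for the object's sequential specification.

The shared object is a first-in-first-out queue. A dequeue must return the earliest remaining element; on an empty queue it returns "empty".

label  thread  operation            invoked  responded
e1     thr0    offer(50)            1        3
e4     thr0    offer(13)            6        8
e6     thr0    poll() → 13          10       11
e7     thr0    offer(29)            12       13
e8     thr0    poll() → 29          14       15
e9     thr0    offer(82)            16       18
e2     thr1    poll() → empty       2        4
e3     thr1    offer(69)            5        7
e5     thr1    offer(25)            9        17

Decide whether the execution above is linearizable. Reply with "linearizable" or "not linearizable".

prefix check: 1..10 passes, 1..11 fails once e6's time-11 response joins
real-time-consistent orders of the 5 completed operations: 4 — all fail the FIFO queue replay
including or dropping the 1 pending operation (e5) in any combination fails
sample order e1, e2, e3, e4, e6 (pending dropped) stalls at step 2 — e2 poll() → empty has no legal effect
sample order e1, e2, e4, e3, e6 (pending dropped) stalls at step 2 — e2 poll() → empty has no legal effect

not linearizable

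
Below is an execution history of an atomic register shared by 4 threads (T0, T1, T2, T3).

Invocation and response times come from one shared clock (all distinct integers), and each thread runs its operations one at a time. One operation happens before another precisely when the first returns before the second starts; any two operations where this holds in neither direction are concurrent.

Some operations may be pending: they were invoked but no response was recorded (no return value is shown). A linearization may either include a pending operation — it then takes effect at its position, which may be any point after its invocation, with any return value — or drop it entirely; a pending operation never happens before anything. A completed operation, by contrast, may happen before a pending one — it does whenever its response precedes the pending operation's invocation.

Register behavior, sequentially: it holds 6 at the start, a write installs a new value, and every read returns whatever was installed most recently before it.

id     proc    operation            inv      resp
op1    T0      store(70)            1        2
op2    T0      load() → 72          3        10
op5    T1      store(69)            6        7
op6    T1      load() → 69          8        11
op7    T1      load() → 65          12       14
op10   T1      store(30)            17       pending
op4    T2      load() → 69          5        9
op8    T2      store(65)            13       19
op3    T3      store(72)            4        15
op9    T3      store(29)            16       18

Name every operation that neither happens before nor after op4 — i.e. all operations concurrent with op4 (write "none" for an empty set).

op4 spans [5,9]; an op avoiding the whole window 5..9 is ordered, any other is concurrent
op1 [1,2]: before
op2 [3,10]: concurrent
op3 [4,15]: concurrent
op5 [6,7]: concurrent
op6 [8,11]: concurrent
op7 [12,14]: after
op8 [13,19]: after
op9 [16,18]: after
op10 [17,…): after

op2, op3, op5, op6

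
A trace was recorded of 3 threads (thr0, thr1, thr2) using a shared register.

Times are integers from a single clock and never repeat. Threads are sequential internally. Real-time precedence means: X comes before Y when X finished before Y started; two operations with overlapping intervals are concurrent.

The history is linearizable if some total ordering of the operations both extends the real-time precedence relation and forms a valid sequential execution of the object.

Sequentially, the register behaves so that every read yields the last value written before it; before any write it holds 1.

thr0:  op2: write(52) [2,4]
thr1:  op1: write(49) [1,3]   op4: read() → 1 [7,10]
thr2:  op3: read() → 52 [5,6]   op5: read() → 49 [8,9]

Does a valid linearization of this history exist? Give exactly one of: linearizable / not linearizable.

not linearizable

through event 8 a valid linearization exists; event 9 (op5 responding at time 9) ends that
2 orders of the 4 completed register ops respect real time; none is legal
completion choices over the 1 pending operation (op4) were checked; none helps
take op1, op2, op3, op5 (pending dropped): step 4 already fails, because op5 read() → 49 cannot occur there
take op2, op1, op3, op5 (pending dropped): step 3 already fails, because op3 read() → 52 cannot occur there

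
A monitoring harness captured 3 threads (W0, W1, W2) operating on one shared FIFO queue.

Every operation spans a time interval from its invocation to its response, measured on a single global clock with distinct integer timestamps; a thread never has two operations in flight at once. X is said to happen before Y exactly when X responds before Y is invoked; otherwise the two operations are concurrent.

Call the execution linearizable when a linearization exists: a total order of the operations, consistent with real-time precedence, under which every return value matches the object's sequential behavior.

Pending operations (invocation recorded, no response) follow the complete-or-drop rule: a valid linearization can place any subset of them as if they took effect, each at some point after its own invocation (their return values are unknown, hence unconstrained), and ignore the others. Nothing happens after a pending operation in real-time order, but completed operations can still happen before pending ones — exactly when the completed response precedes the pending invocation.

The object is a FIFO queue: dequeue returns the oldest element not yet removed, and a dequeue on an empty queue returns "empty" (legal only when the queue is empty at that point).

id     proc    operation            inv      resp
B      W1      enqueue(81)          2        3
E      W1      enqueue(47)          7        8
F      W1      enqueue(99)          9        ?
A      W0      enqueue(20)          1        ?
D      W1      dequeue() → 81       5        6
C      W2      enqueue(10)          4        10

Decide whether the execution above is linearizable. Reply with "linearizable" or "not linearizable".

linearizable

one valid linearization: B, A, C, D, E
step 1: B enqueue(81) — queue <81>
step 2: A enqueue(20) (pending, included) — queue <81,20>
step 3: C enqueue(10) — queue <81,20,10>
step 4: D dequeue() → 81 — queue <20,10>
step 5: E enqueue(47) — queue <20,10,47>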